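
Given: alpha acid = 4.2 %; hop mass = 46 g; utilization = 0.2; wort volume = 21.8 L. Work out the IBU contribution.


IBU = (α/100)·mass·U·1000 / V
IBU = (4.2/100)·46·0.2·1000 / 21.8

17.7248 IBU


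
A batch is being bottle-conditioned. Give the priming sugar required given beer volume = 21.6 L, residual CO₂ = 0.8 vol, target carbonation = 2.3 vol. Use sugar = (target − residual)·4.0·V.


sugar = (2.3 − 0.8)·4.0·21.6

129.6000 g


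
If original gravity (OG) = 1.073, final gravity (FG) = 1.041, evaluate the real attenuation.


AA = (OG−FG)/(OG−1)·100;  RA = AA·0.8192
AA = (1.073 − 1.041)/(1.073 − 1)·100 = 43.8356
RA = 43.8356·0.8192

35.9101 %


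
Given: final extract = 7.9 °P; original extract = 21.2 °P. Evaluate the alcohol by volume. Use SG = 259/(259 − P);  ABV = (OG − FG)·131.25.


OG = 259/(259 − 21.2) = 1.0892
FG = 259/(259 − 7.9) = 1.0315
ABV = (1.0892 − 1.0315)·131.25

7.5717 % ABV


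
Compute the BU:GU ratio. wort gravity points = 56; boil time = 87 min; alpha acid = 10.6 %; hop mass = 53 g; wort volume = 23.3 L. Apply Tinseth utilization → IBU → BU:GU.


U = 1.65·0.000125^(GP/1000)·(1−e^(−0.04t))/4.15;  IBU = (α/100)·m·U·1000/V;  BU:GU = IBU/GP
U = 1.65·0.000125^(56/1000)·(1−e^(−0.04·87))/4.15 = 0.2330
IBU = (10.6/100)·53·0.2330·1000/23.3 = 56.1693
BU:GU = 56.1693/56

1.0030


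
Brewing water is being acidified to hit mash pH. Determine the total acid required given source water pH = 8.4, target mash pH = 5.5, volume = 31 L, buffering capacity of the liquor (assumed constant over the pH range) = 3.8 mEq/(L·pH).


acid = buffering capacity · (pH_source − pH_target) · V
acid = 3.8 · (8.4 − 5.5) · 31

341.6200 mEq


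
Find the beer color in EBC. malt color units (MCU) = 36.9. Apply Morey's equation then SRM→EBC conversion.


SRM = 1.4922·MCU^0.6859;  EBC = SRM·1.97
SRM = 1.4922·36.9^0.6859 = 17.7276
EBC = 17.7276·1.97

34.9234 EBC


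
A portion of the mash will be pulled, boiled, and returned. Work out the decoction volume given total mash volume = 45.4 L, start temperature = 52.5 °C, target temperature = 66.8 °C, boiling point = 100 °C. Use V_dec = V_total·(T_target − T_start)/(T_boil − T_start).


V_dec = 45.4·(66.8 − 52.5)/(100 − 52.5)

13.6678 L


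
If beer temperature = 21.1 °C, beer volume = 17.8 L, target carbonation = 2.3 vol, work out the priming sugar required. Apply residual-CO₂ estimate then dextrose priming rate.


residual = 14.695·(0.01821 + 0.09011·e^(−0.04·T));  sugar = (target − residual)·4.0·V
residual = 14.695·(0.01821 + 0.09011·e^(−0.04·21.1)) = 0.8370
sugar = (2.3 − 0.8370)·4.0·17.8

104.1677 g


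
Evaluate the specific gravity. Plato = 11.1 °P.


SG = 259/(259 − P)
SG = 259/(259 − 11.1)

1.0448


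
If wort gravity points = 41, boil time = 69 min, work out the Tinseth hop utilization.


U = 1.65·0.000125^(GP/1000) · (1 − e^(−0.04·t))/4.15
bigness = 1.65·0.000125^(41/1000) = 1.1415
boil_factor = (1 − e^(−0.04·69))/4.15 = 0.2257
U = 1.1415 · 0.2257

0.2576


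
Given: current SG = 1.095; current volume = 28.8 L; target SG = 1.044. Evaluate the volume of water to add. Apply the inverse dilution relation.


V_water = V·((SG_curr − 1)/(SG_target − 1) − 1)
V_water = 28.8·((1.095 − 1)/(1.044 − 1) − 1)

33.3818 L


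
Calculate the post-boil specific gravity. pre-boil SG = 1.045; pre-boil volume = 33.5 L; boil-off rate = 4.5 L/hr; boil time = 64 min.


V_post = V_pre − rate·(t/60);  SG_post = 1 + (SG_pre−1)·V_pre/V_post
V_post = 33.5 − 4.5·(64/60) = 28.7000
SG_post = 1 + (1.045 − 1)·33.5/28.7000

1.0525


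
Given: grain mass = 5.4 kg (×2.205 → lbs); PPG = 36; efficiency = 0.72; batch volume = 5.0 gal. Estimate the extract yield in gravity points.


points = lbs × PPG × eff / vol
lbs = 5.4 × 2.205 = 11.9070
points = 11.9070 × 36 × 0.72 / 5.0

61.7259 points


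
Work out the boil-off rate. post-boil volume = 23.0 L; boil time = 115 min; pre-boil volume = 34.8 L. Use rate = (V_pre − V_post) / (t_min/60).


rate = (34.8 − 23.0) / (115/60)

6.1565 L/hr


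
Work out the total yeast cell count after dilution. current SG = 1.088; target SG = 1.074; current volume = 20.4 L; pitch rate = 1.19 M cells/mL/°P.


V_w = V·((SG_c−1)/(SG_t−1)−1);  °P = 259 − 259/SG_t;  cells = rate·(V+V_w)·°P
V_w = 20.4·((1.088−1)/(1.074−1)−1) = 3.8595
V_final = 20.4 + 3.8595 = 24.2595
°P = 259 − 259/1.074 = 17.8454
cells = 1.19·24.2595·17.8454

515.1756 billion cells


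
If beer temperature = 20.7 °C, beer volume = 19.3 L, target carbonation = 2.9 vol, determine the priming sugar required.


residual = 14.695·(0.01821 + 0.09011·e^(−0.04·T));  sugar = (target − residual)·4.0·V
residual = 14.695·(0.01821 + 0.09011·e^(−0.04·20.7)) = 0.8462
sugar = (2.9 − 0.8462)·4.0·19.3

158.5569 g


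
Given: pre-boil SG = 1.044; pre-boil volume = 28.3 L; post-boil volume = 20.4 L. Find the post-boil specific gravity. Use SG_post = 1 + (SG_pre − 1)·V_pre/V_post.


pts_pre = (1.044 − 1)·1000 = 44.0000
pts_post = 44.0000·28.3/20.4 = 61.0392
SG_post = 1 + 61.0392/1000

1.0610


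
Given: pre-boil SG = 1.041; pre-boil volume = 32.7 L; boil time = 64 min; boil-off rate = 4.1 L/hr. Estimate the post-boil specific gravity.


V_post = V_pre − rate·(t/60);  SG_post = 1 + (SG_pre−1)·V_pre/V_post
V_post = 32.7 − 4.1·(64/60) = 28.3267
SG_post = 1 + (1.041 − 1)·32.7/28.3267

1.0473


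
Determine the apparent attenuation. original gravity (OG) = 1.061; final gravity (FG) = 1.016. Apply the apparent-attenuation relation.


AA = (OG − FG)/(OG − 1) · 100
AA = (1.061 − 1.016)/(1.061 − 1) · 100

73.7705 %


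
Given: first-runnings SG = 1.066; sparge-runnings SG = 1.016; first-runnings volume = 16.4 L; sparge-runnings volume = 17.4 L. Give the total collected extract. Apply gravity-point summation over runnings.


total = Σ (SG_i − 1)·1000·V_i
first = (1.066 − 1)·1000·16.4 = 1082.4000
sparge = (1.016 − 1)·1000·17.4 = 278.4000
total = 1082.4000 + 278.4000

1360.8000 gravity·L


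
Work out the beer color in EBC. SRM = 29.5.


EBC = SRM · 1.97
EBC = 29.5 · 1.97

58.1150 EBC


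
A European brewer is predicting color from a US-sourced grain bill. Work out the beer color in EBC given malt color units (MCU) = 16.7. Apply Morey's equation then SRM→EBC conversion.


SRM = 1.4922·MCU^0.6859;  EBC = SRM·1.97
SRM = 1.4922·16.7^0.6859 = 10.2917
EBC = 10.2917·1.97

20.2747 EBC


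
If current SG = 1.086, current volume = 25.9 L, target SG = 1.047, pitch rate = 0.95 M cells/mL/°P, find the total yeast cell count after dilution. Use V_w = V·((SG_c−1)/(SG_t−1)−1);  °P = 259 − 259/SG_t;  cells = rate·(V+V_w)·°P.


V_w = 25.9·((1.086−1)/(1.047−1)−1) = 21.4915
V_final = 25.9 + 21.4915 = 47.3915
°P = 259 − 259/1.047 = 11.6266
cells = 0.95·47.3915·11.6266

523.4496 billion cells


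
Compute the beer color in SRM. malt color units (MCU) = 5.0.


SRM = 1.4922 · MCU^0.6859
SRM = 1.4922 · 5.0^0.6859

4.5004 SRM


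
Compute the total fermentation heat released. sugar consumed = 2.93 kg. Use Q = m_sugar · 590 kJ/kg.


Q = 2.93 · 590

1728.7000 kJ


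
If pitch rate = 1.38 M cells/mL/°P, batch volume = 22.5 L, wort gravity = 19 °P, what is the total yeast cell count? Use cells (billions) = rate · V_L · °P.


cells = 1.38 · 22.5 · 19

589.9500 billion cells


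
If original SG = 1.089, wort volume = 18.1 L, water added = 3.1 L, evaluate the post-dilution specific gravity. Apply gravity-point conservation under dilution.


SG_new = 1 + (SG_old − 1)·V_old/(V_old + V_water)
pts = (1.089 − 1)·1000·18.1/(18.1 + 3.1) = 75.9858
SG_new = 1 + 75.9858/1000

1.0760


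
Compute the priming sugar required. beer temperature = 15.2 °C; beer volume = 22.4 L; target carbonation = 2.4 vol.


residual = 14.695·(0.01821 + 0.09011·e^(−0.04·T));  sugar = (target − residual)·4.0·V
residual = 14.695·(0.01821 + 0.09011·e^(−0.04·15.2)) = 0.9885
sugar = (2.4 − 0.9885)·4.0·22.4

126.4683 g


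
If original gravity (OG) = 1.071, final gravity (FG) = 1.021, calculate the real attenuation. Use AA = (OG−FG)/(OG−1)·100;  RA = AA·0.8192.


AA = (1.071 − 1.021)/(1.071 − 1)·100 = 70.4225
RA = 70.4225·0.8192

57.6901 %


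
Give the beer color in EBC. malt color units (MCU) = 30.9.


SRM = 1.4922·MCU^0.6859;  EBC = SRM·1.97
SRM = 1.4922·30.9^0.6859 = 15.6960
EBC = 15.6960·1.97

30.9212 EBC


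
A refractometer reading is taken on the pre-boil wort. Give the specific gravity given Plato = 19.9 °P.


SG = 259/(259 − P)
SG = 259/(259 − 19.9)

1.0832


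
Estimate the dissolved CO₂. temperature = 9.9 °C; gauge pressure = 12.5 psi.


vols = (P + 14.695)·(0.01821 + 0.09011·e^(−0.04·T))
vols = (12.5 + 14.695)·(0.01821 + 0.09011·e^(−0.04·9.9))

2.1445 volumes


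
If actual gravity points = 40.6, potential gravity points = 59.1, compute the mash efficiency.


efficiency = actual / potential × 100
efficiency = 40.6 / 59.1 × 100

68.6971 %


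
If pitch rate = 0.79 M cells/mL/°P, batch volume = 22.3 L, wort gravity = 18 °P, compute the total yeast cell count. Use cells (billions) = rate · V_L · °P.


cells = 0.79 · 22.3 · 18

317.1060 billion cells


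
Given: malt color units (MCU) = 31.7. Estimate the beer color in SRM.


SRM = 1.4922 · MCU^0.6859
SRM = 1.4922 · 31.7^0.6859

15.9736 SRM


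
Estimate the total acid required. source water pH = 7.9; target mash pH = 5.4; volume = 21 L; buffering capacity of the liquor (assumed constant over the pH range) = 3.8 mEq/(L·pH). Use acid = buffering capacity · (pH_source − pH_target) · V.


acid = 3.8 · (7.9 − 5.4) · 21

199.5000 mEq


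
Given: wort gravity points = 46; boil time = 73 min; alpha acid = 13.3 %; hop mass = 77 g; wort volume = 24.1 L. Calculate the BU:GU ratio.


U = 1.65·0.000125^(GP/1000)·(1−e^(−0.04t))/4.15;  IBU = (α/100)·m·U·1000/V;  BU:GU = IBU/GP
U = 1.65·0.000125^(46/1000)·(1−e^(−0.04·73))/4.15 = 0.2488
IBU = (13.3/100)·77·0.2488·1000/24.1 = 105.7160
BU:GU = 105.7160/46

2.2982


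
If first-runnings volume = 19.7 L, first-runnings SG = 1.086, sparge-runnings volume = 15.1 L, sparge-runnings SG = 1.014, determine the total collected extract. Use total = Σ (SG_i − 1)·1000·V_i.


first = (1.086 − 1)·1000·19.7 = 1694.2000
sparge = (1.014 − 1)·1000·15.1 = 211.4000
total = 1694.2000 + 211.4000

1905.6000 gravity·L


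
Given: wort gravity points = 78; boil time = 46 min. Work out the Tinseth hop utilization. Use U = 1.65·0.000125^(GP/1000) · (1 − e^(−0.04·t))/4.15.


bigness = 1.65·0.000125^(78/1000) = 0.8185
boil_factor = (1 − e^(−0.04·46))/4.15 = 0.2027
U = 0.8185 · 0.2027

0.1659


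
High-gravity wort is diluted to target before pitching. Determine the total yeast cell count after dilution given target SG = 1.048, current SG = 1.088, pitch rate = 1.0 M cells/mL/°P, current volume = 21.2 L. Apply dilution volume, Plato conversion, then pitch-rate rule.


V_w = V·((SG_c−1)/(SG_t−1)−1);  °P = 259 − 259/SG_t;  cells = rate·(V+V_w)·°P
V_w = 21.2·((1.088−1)/(1.048−1)−1) = 17.6667
V_final = 21.2 + 17.6667 = 38.8667
°P = 259 − 259/1.048 = 11.8626
cells = 1.0·38.8667·11.8626

461.0595 billion cells


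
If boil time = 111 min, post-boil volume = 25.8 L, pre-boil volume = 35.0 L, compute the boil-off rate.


rate = (V_pre − V_post) / (t_min/60)
rate = (35.0 − 25.8) / (111/60)

4.9730 L/hr


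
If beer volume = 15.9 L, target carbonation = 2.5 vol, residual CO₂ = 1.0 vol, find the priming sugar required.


sugar = (target − residual)·4.0·V
sugar = (2.5 − 1.0)·4.0·15.9

95.4000 g


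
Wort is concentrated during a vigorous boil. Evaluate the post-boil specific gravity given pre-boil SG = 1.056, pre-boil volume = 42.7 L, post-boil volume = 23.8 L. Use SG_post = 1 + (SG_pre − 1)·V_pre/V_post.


pts_pre = (1.056 − 1)·1000 = 56.0000
pts_post = 56.0000·42.7/23.8 = 100.4706
SG_post = 1 + 100.4706/1000

1.1005


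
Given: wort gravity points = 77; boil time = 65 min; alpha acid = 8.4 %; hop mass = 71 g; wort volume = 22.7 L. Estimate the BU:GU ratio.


U = 1.65·0.000125^(GP/1000)·(1−e^(−0.04t))/4.15;  IBU = (α/100)·m·U·1000/V;  BU:GU = IBU/GP
U = 1.65·0.000125^(77/1000)·(1−e^(−0.04·65))/4.15 = 0.1842
IBU = (8.4/100)·71·0.1842·1000/22.7 = 48.4052
BU:GU = 48.4052/77

0.6286


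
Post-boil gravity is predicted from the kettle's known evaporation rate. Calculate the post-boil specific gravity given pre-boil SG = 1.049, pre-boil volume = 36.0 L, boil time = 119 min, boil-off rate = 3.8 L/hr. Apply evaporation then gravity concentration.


V_post = V_pre − rate·(t/60);  SG_post = 1 + (SG_pre−1)·V_pre/V_post
V_post = 36.0 − 3.8·(119/60) = 28.4633
SG_post = 1 + (1.049 − 1)·36.0/28.4633

1.0620


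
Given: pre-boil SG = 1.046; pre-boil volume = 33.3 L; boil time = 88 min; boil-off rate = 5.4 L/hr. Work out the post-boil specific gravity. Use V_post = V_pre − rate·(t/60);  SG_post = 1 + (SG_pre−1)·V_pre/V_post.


V_post = 33.3 − 5.4·(88/60) = 25.3800
SG_post = 1 + (1.046 − 1)·33.3/25.3800

1.0604


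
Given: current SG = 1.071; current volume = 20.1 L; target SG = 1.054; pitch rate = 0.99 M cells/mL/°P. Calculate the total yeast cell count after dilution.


V_w = V·((SG_c−1)/(SG_t−1)−1);  °P = 259 − 259/SG_t;  cells = rate·(V+V_w)·°P
V_w = 20.1·((1.071−1)/(1.054−1)−1) = 6.3278
V_final = 20.1 + 6.3278 = 26.4278
°P = 259 − 259/1.054 = 13.2694
cells = 0.99·26.4278·13.2694

347.1752 billion cells


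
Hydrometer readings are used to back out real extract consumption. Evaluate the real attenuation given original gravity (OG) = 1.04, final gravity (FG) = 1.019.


AA = (OG−FG)/(OG−1)·100;  RA = AA·0.8192
AA = (1.04 − 1.019)/(1.04 − 1)·100 = 52.5000
RA = 52.5000·0.8192

43.0080 %


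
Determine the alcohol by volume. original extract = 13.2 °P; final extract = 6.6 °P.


SG = 259/(259 − P);  ABV = (OG − FG)·131.25
OG = 259/(259 − 13.2) = 1.0537
FG = 259/(259 − 6.6) = 1.0261
ABV = (1.0537 − 1.0261)·131.25

3.6164 % ABV


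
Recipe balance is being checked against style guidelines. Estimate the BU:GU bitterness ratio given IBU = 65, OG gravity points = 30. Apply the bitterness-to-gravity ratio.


BU:GU = IBU / OG_points
BU:GU = 65 / 30

2.1667


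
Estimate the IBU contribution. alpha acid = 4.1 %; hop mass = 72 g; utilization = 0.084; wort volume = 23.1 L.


IBU = (α/100)·mass·U·1000 / V
IBU = (4.1/100)·72·0.084·1000 / 23.1

10.7345 IBU


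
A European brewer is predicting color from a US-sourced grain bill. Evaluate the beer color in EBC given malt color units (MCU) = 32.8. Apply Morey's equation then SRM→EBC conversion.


SRM = 1.4922·MCU^0.6859;  EBC = SRM·1.97
SRM = 1.4922·32.8^0.6859 = 16.3518
EBC = 16.3518·1.97

32.2130 EBC


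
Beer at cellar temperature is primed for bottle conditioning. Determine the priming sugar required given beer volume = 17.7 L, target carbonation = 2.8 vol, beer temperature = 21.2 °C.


residual = 14.695·(0.01821 + 0.09011·e^(−0.04·T));  sugar = (target − residual)·4.0·V
residual = 14.695·(0.01821 + 0.09011·e^(−0.04·21.2)) = 0.8347
sugar = (2.8 − 0.8347)·4.0·17.7

139.1434 g


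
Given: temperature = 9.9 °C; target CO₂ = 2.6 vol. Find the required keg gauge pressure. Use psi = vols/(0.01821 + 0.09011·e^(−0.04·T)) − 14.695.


psi = 2.6/(0.01821 + 0.09011·e^(−0.04·9.9)) − 14.695

18.2771 psi


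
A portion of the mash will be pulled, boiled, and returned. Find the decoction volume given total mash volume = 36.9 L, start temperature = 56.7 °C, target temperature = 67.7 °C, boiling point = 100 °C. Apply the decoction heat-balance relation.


V_dec = V_total·(T_target − T_start)/(T_boil − T_start)
V_dec = 36.9·(67.7 − 56.7)/(100 − 56.7)

9.3741 L


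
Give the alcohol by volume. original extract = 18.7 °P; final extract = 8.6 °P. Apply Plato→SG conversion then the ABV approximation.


SG = 259/(259 − P);  ABV = (OG − FG)·131.25
OG = 259/(259 − 18.7) = 1.0778
FG = 259/(259 − 8.6) = 1.0343
ABV = (1.0778 − 1.0343)·131.25

5.7060 % ABV


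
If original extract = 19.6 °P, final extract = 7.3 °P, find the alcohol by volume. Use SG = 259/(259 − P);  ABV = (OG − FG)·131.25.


OG = 259/(259 − 19.6) = 1.0819
FG = 259/(259 − 7.3) = 1.0290
ABV = (1.0819 − 1.0290)·131.25

6.9390 % ABV


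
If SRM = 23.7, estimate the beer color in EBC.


EBC = SRM · 1.97
EBC = 23.7 · 1.97

46.6890 EBC


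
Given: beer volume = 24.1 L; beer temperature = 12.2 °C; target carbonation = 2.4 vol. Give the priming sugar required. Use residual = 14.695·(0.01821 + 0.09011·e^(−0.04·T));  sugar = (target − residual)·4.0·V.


residual = 14.695·(0.01821 + 0.09011·e^(−0.04·12.2)) = 1.0804
sugar = (2.4 − 1.0804)·4.0·24.1

127.2056 g


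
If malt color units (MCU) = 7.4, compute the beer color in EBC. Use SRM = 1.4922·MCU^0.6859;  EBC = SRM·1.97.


SRM = 1.4922·7.4^0.6859 = 5.8889
EBC = 5.8889·1.97

11.6011 EBC


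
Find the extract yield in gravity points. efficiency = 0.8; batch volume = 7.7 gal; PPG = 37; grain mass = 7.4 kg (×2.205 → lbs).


points = lbs × PPG × eff / vol
lbs = 7.4 × 2.205 = 16.3170
points = 16.3170 × 37 × 0.8 / 7.7

62.7251 points


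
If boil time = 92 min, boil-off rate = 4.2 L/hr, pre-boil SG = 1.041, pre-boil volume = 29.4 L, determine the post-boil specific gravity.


V_post = V_pre − rate·(t/60);  SG_post = 1 + (SG_pre−1)·V_pre/V_post
V_post = 29.4 − 4.2·(92/60) = 22.9600
SG_post = 1 + (1.041 − 1)·29.4/22.9600

1.0525


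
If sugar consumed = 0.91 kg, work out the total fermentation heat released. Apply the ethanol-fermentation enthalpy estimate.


Q = m_sugar · 590 kJ/kg
Q = 0.91 · 590

536.9000 kJ


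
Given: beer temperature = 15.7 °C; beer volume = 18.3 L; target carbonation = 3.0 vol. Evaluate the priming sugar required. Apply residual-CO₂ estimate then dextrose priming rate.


residual = 14.695·(0.01821 + 0.09011·e^(−0.04·T));  sugar = (target − residual)·4.0·V
residual = 14.695·(0.01821 + 0.09011·e^(−0.04·15.7)) = 0.9742
sugar = (3.0 − 0.9742)·4.0·18.3

148.2850 g


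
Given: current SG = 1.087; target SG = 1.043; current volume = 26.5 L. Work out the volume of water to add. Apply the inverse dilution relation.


V_water = V·((SG_curr − 1)/(SG_target − 1) − 1)
V_water = 26.5·((1.087 − 1)/(1.043 − 1) − 1)

27.1163 L


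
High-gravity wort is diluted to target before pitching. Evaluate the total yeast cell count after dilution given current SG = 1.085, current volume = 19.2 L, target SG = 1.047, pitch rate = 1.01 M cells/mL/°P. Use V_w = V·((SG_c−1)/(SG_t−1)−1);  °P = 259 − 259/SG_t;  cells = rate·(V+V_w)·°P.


V_w = 19.2·((1.085−1)/(1.047−1)−1) = 15.5234
V_final = 19.2 + 15.5234 = 34.7234
°P = 259 − 259/1.047 = 11.6266
cells = 1.01·34.7234·11.6266

407.7506 billion cells


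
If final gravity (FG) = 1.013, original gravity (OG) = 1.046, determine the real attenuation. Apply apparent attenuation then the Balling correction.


AA = (OG−FG)/(OG−1)·100;  RA = AA·0.8192
AA = (1.046 − 1.013)/(1.046 − 1)·100 = 71.7391
RA = 71.7391·0.8192

58.7687 %


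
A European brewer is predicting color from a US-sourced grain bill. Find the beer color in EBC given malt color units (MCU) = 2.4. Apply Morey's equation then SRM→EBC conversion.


SRM = 1.4922·MCU^0.6859;  EBC = SRM·1.97
SRM = 1.4922·2.4^0.6859 = 2.7203
EBC = 2.7203·1.97

5.3590 EBC


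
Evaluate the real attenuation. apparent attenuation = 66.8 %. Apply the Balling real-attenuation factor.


RA = AA · 0.8192
RA = 66.8 · 0.8192

54.7226 %


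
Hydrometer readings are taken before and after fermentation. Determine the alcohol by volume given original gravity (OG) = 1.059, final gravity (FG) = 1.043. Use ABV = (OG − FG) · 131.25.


ABV = (1.059 − 1.043) · 131.25

2.1000 % ABV


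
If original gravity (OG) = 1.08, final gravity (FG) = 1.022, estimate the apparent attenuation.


AA = (OG − FG)/(OG − 1) · 100
AA = (1.08 − 1.022)/(1.08 − 1) · 100

72.5000 %


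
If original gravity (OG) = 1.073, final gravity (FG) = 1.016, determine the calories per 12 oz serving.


ABW = (OG−FG)·131.25·0.79/FG;  °P = 259 − 259/SG (for OG→OE and FG→AE);  RE = 0.1808·OE + 0.8192·AE;  Cal = (6.9·ABW + 4·(RE−0.1))·FG·3.55
ABW = (1.073 − 1.016)·131.25·0.79/1.016 = 5.8171
OE = 259 − 259/1.073 = 17.6207 °P
AE = 259 − 259/1.016 = 4.0787 °P
RE = 0.1808·17.6207 + 0.8192·4.0787 = 6.5271 °P
Cal = (6.9·5.8171 + 4·(6.5271−0.1))·1.016·3.55

237.4955 kcal


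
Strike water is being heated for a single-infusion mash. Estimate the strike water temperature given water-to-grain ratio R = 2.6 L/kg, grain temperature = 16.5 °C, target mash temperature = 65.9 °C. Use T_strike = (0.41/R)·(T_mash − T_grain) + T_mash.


T_strike = (0.41/2.6)·(65.9 − 16.5) + 65.9

73.6900 °C


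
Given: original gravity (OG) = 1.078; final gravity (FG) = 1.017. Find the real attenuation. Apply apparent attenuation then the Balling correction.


AA = (OG−FG)/(OG−1)·100;  RA = AA·0.8192
AA = (1.078 − 1.017)/(1.078 − 1)·100 = 78.2051
RA = 78.2051·0.8192

64.0656 %


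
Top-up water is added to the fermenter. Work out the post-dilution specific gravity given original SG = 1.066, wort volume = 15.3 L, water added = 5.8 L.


SG_new = 1 + (SG_old − 1)·V_old/(V_old + V_water)
pts = (1.066 − 1)·1000·15.3/(15.3 + 5.8) = 47.8578
SG_new = 1 + 47.8578/1000

1.0479


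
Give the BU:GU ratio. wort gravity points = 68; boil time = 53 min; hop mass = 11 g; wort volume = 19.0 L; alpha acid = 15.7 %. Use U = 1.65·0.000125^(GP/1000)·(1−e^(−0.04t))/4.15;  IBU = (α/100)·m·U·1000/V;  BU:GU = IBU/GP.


U = 1.65·0.000125^(68/1000)·(1−e^(−0.04·53))/4.15 = 0.1899
IBU = (15.7/100)·11·0.1899·1000/19.0 = 17.2596
BU:GU = 17.2596/68

0.2538


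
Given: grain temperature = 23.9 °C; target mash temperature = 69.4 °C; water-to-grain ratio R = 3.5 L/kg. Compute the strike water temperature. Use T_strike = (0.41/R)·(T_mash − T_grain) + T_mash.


T_strike = (0.41/3.5)·(69.4 − 23.9) + 69.4

74.7300 °C


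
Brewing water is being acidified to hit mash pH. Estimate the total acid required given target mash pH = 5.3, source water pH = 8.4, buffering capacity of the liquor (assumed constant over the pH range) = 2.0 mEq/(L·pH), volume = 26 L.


acid = buffering capacity · (pH_source − pH_target) · V
acid = 2.0 · (8.4 − 5.3) · 26

161.2000 mEq


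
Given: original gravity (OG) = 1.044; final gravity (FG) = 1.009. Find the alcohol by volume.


ABV = (OG − FG) · 131.25
ABV = (1.044 − 1.009) · 131.25

4.5938 % ABV


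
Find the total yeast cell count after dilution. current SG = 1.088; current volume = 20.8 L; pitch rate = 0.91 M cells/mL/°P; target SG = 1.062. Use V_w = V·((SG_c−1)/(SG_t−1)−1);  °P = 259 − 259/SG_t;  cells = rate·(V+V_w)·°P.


V_w = 20.8·((1.088−1)/(1.062−1)−1) = 8.7226
V_final = 20.8 + 8.7226 = 29.5226
°P = 259 − 259/1.062 = 15.1205
cells = 0.91·29.5226·15.1205

406.2213 billion cells


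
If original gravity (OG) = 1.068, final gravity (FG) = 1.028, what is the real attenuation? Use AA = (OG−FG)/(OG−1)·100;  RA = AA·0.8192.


AA = (1.068 − 1.028)/(1.068 − 1)·100 = 58.8235
RA = 58.8235·0.8192

48.1882 %


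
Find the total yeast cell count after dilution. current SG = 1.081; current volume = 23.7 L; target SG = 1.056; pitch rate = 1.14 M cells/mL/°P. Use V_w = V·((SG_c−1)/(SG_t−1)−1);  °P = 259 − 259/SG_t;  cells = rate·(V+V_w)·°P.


V_w = 23.7·((1.081−1)/(1.056−1)−1) = 10.5804
V_final = 23.7 + 10.5804 = 34.2804
°P = 259 − 259/1.056 = 13.7348
cells = 1.14·34.2804·13.7348

536.7525 billion cells


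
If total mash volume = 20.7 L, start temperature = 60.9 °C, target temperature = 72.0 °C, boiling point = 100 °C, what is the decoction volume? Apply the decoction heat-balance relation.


V_dec = V_total·(T_target − T_start)/(T_boil − T_start)
V_dec = 20.7·(72.0 − 60.9)/(100 − 60.9)

5.8765 L


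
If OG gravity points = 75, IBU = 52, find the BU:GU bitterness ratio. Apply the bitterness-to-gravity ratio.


BU:GU = IBU / OG_points
BU:GU = 52 / 75

0.6933


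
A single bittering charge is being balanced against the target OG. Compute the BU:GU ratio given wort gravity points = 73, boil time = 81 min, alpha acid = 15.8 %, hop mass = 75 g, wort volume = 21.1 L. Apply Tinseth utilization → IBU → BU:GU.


U = 1.65·0.000125^(GP/1000)·(1−e^(−0.04t))/4.15;  IBU = (α/100)·m·U·1000/V;  BU:GU = IBU/GP
U = 1.65·0.000125^(73/1000)·(1−e^(−0.04·81))/4.15 = 0.1982
IBU = (15.8/100)·75·0.1982·1000/21.1 = 111.3257
BU:GU = 111.3257/73

1.5250


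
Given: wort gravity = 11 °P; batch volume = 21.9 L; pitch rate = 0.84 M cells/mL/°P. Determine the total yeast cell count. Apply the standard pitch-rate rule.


cells (billions) = rate · V_L · °P
cells = 0.84 · 21.9 · 11

202.3560 billion cells


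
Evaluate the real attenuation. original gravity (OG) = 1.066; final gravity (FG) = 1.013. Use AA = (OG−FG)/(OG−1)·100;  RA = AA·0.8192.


AA = (1.066 − 1.013)/(1.066 − 1)·100 = 80.3030
RA = 80.3030·0.8192

65.7842 %


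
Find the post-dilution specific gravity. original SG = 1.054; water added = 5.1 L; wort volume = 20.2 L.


SG_new = 1 + (SG_old − 1)·V_old/(V_old + V_water)
pts = (1.054 − 1)·1000·20.2/(20.2 + 5.1) = 43.1146
SG_new = 1 + 43.1146/1000

1.0431


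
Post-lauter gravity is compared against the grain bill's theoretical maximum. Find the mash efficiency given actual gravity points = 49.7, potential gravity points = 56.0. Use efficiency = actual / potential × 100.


efficiency = 49.7 / 56.0 × 100

88.7500 %


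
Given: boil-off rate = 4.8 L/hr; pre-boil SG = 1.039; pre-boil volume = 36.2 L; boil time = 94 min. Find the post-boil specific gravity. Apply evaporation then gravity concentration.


V_post = V_pre − rate·(t/60);  SG_post = 1 + (SG_pre−1)·V_pre/V_post
V_post = 36.2 − 4.8·(94/60) = 28.6800
SG_post = 1 + (1.039 − 1)·36.2/28.6800

1.0492


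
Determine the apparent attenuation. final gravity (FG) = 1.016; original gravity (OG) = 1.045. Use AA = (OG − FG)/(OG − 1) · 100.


AA = (1.045 − 1.016)/(1.045 − 1) · 100

64.4444 %


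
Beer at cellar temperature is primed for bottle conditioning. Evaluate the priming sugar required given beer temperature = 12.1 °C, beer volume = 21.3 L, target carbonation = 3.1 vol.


residual = 14.695·(0.01821 + 0.09011·e^(−0.04·T));  sugar = (target − residual)·4.0·V
residual = 14.695·(0.01821 + 0.09011·e^(−0.04·12.1)) = 1.0837
sugar = (3.1 − 1.0837)·4.0·21.3

171.7890 g


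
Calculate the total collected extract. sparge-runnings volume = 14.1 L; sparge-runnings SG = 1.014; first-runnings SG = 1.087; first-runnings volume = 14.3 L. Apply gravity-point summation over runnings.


total = Σ (SG_i − 1)·1000·V_i
first = (1.087 − 1)·1000·14.3 = 1244.1000
sparge = (1.014 − 1)·1000·14.1 = 197.4000
total = 1244.1000 + 197.4000

1441.5000 gravity·L


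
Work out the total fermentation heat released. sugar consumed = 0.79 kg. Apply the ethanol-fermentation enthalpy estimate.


Q = m_sugar · 590 kJ/kg
Q = 0.79 · 590

466.1000 kJ


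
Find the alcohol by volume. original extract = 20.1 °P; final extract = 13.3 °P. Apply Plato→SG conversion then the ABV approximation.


SG = 259/(259 − P);  ABV = (OG − FG)·131.25
OG = 259/(259 − 20.1) = 1.0841
FG = 259/(259 − 13.3) = 1.0541
ABV = (1.0841 − 1.0541)·131.25

3.9381 % ABV


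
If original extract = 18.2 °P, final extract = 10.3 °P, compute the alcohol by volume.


SG = 259/(259 − P);  ABV = (OG − FG)·131.25
OG = 259/(259 − 18.2) = 1.0756
FG = 259/(259 − 10.3) = 1.0414
ABV = (1.0756 − 1.0414)·131.25

4.4843 % ABV


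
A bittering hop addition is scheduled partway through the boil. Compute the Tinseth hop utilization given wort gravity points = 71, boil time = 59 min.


U = 1.65·0.000125^(GP/1000) · (1 − e^(−0.04·t))/4.15
bigness = 1.65·0.000125^(71/1000) = 0.8717
boil_factor = (1 − e^(−0.04·59))/4.15 = 0.2182
U = 0.8717 · 0.2182

0.1902


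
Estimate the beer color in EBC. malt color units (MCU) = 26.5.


SRM = 1.4922·MCU^0.6859;  EBC = SRM·1.97
SRM = 1.4922·26.5^0.6859 = 14.1264
EBC = 14.1264·1.97

27.8290 EBC


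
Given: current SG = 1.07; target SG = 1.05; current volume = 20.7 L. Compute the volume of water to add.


V_water = V·((SG_curr − 1)/(SG_target − 1) − 1)
V_water = 20.7·((1.07 − 1)/(1.05 − 1) − 1)

8.2800 L


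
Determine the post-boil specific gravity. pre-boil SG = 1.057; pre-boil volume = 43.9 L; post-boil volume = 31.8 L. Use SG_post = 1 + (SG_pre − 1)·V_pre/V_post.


pts_pre = (1.057 − 1)·1000 = 57.0000
pts_post = 57.0000·43.9/31.8 = 78.6887
SG_post = 1 + 78.6887/1000

1.0787


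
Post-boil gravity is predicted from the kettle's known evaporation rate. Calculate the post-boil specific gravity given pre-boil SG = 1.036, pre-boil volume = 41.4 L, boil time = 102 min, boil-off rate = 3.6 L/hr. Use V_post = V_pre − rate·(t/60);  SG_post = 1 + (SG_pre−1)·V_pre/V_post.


V_post = 41.4 − 3.6·(102/60) = 35.2800
SG_post = 1 + (1.036 − 1)·41.4/35.2800

1.0422


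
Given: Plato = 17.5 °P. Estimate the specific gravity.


SG = 259/(259 − P)
SG = 259/(259 − 17.5)

1.0725


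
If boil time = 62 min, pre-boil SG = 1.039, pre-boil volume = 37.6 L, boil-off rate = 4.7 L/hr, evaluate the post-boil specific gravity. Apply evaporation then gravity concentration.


V_post = V_pre − rate·(t/60);  SG_post = 1 + (SG_pre−1)·V_pre/V_post
V_post = 37.6 − 4.7·(62/60) = 32.7433
SG_post = 1 + (1.039 − 1)·37.6/32.7433

1.0448


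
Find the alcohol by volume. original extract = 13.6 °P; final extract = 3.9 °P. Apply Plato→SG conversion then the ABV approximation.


SG = 259/(259 − P);  ABV = (OG − FG)·131.25
OG = 259/(259 − 13.6) = 1.0554
FG = 259/(259 − 3.9) = 1.0153
ABV = (1.0554 − 1.0153)·131.25

5.2673 % ABV


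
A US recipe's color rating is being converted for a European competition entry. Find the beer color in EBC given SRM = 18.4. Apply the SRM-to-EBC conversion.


EBC = SRM · 1.97
EBC = 18.4 · 1.97

36.2480 EBC


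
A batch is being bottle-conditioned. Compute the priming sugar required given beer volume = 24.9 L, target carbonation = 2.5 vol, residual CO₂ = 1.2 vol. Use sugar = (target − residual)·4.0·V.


sugar = (2.5 − 1.2)·4.0·24.9

129.4800 g


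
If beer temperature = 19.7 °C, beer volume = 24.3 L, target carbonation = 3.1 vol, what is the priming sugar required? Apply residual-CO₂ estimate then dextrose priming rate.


residual = 14.695·(0.01821 + 0.09011·e^(−0.04·T));  sugar = (target − residual)·4.0·V
residual = 14.695·(0.01821 + 0.09011·e^(−0.04·19.7)) = 0.8698
sugar = (3.1 − 0.8698)·4.0·24.3

216.7788 g


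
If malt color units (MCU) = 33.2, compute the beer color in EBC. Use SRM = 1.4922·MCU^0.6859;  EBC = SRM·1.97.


SRM = 1.4922·33.2^0.6859 = 16.4883
EBC = 16.4883·1.97

32.4819 EBC


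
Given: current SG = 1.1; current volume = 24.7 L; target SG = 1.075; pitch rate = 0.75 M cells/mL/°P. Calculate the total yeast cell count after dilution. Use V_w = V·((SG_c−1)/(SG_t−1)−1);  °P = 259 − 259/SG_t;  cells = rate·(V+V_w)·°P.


V_w = 24.7·((1.1−1)/(1.075−1)−1) = 8.2333
V_final = 24.7 + 8.2333 = 32.9333
°P = 259 − 259/1.075 = 18.0698
cells = 0.75·32.9333·18.0698

446.3233 billion cells


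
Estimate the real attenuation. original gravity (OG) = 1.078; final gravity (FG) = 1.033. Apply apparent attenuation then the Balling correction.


AA = (OG−FG)/(OG−1)·100;  RA = AA·0.8192
AA = (1.078 − 1.033)/(1.078 − 1)·100 = 57.6923
RA = 57.6923·0.8192

47.2615 %


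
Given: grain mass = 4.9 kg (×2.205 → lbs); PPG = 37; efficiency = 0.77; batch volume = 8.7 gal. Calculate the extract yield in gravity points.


points = lbs × PPG × eff / vol
lbs = 4.9 × 2.205 = 10.8045
points = 10.8045 × 37 × 0.77 / 8.7

35.3816 points


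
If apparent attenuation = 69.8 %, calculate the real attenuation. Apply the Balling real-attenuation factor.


RA = AA · 0.8192
RA = 69.8 · 0.8192

57.1802 %


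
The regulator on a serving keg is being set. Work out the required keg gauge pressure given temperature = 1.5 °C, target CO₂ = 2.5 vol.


psi = vols/(0.01821 + 0.09011·e^(−0.04·T)) − 14.695
psi = 2.5/(0.01821 + 0.09011·e^(−0.04·1.5)) − 14.695

9.5598 psi


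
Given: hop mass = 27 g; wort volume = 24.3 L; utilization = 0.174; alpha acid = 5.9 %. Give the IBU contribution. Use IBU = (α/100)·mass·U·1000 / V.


IBU = (5.9/100)·27·0.174·1000 / 24.3

11.4067 IBU


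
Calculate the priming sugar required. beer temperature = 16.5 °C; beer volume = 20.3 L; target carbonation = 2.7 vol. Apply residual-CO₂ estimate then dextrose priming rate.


residual = 14.695·(0.01821 + 0.09011·e^(−0.04·T));  sugar = (target − residual)·4.0·V
residual = 14.695·(0.01821 + 0.09011·e^(−0.04·16.5)) = 0.9520
sugar = (2.7 − 0.9520)·4.0·20.3

141.9382 g


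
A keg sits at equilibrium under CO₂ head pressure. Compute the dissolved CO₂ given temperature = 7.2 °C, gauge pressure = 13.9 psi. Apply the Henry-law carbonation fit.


vols = (P + 14.695)·(0.01821 + 0.09011·e^(−0.04·T))
vols = (13.9 + 14.695)·(0.01821 + 0.09011·e^(−0.04·7.2))

2.4526 volumes


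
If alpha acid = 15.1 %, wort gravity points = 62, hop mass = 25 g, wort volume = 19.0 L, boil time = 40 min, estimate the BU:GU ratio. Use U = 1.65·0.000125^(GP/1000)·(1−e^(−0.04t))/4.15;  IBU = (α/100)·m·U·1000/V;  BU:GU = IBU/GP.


U = 1.65·0.000125^(62/1000)·(1−e^(−0.04·40))/4.15 = 0.1818
IBU = (15.1/100)·25·0.1818·1000/19.0 = 36.1133
BU:GU = 36.1133/62

0.5825


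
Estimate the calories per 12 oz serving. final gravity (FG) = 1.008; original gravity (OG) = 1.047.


ABW = (OG−FG)·131.25·0.79/FG;  °P = 259 − 259/SG (for OG→OE and FG→AE);  RE = 0.1808·OE + 0.8192·AE;  Cal = (6.9·ABW + 4·(RE−0.1))·FG·3.55
ABW = (1.047 − 1.008)·131.25·0.79/1.008 = 4.0117
OE = 259 − 259/1.047 = 11.6266 °P
AE = 259 − 259/1.008 = 2.0556 °P
RE = 0.1808·11.6266 + 0.8192·2.0556 = 3.7860 °P
Cal = (6.9·4.0117 + 4·(3.7860−0.1))·1.008·3.55

151.8130 kcal


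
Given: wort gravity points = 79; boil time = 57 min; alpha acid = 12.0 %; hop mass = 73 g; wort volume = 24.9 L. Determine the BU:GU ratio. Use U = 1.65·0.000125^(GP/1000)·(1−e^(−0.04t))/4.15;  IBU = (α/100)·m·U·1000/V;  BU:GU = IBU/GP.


U = 1.65·0.000125^(79/1000)·(1−e^(−0.04·57))/4.15 = 0.1755
IBU = (12.0/100)·73·0.1755·1000/24.9 = 61.7356
BU:GU = 61.7356/79

0.7815


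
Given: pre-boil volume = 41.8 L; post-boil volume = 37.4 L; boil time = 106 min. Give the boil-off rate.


rate = (V_pre − V_post) / (t_min/60)
rate = (41.8 − 37.4) / (106/60)

2.4906 L/hr


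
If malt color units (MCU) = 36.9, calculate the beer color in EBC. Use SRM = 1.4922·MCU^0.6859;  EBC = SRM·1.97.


SRM = 1.4922·36.9^0.6859 = 17.7276
EBC = 17.7276·1.97

34.9234 EBC


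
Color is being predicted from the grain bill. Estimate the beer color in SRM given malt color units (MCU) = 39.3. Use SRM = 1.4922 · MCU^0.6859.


SRM = 1.4922 · 39.3^0.6859

18.5106 SRM


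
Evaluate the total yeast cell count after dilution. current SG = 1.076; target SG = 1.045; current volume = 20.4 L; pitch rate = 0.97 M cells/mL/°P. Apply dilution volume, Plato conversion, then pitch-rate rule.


V_w = V·((SG_c−1)/(SG_t−1)−1);  °P = 259 − 259/SG_t;  cells = rate·(V+V_w)·°P
V_w = 20.4·((1.076−1)/(1.045−1)−1) = 14.0533
V_final = 20.4 + 14.0533 = 34.4533
°P = 259 − 259/1.045 = 11.1531
cells = 0.97·34.4533·11.1531

372.7340 billion cells


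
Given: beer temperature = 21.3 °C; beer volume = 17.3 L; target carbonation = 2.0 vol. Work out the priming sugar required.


residual = 14.695·(0.01821 + 0.09011·e^(−0.04·T));  sugar = (target − residual)·4.0·V
residual = 14.695·(0.01821 + 0.09011·e^(−0.04·21.3)) = 0.8324
sugar = (2.0 − 0.8324)·4.0·17.3

80.7956 g


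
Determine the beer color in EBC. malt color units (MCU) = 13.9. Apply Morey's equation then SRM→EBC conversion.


SRM = 1.4922·MCU^0.6859;  EBC = SRM·1.97
SRM = 1.4922·13.9^0.6859 = 9.0745
EBC = 9.0745·1.97

17.8767 EBC


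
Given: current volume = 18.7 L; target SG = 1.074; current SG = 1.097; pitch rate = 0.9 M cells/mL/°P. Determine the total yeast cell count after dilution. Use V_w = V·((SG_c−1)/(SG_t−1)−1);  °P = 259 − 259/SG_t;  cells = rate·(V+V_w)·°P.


V_w = 18.7·((1.097−1)/(1.074−1)−1) = 5.8122
V_final = 18.7 + 5.8122 = 24.5122
°P = 259 − 259/1.074 = 17.8454
cells = 0.9·24.5122·17.8454

393.6872 billion cells


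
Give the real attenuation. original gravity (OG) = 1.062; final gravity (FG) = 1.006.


AA = (OG−FG)/(OG−1)·100;  RA = AA·0.8192
AA = (1.062 − 1.006)/(1.062 − 1)·100 = 90.3226
RA = 90.3226·0.8192

73.9923 %


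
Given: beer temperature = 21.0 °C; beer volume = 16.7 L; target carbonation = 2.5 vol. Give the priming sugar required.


residual = 14.695·(0.01821 + 0.09011·e^(−0.04·T));  sugar = (target − residual)·4.0·V
residual = 14.695·(0.01821 + 0.09011·e^(−0.04·21.0)) = 0.8393
sugar = (2.5 − 0.8393)·4.0·16.7

110.9379 g


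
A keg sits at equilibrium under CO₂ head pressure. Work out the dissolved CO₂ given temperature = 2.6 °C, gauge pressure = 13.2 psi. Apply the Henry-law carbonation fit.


vols = (P + 14.695)·(0.01821 + 0.09011·e^(−0.04·T))
vols = (13.2 + 14.695)·(0.01821 + 0.09011·e^(−0.04·2.6))

2.7733 volumes


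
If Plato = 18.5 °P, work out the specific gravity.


SG = 259/(259 − P)
SG = 259/(259 − 18.5)

1.0769


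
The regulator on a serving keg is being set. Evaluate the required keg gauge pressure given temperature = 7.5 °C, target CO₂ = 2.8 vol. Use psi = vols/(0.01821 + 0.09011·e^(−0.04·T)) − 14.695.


psi = 2.8/(0.01821 + 0.09011·e^(−0.04·7.5)) − 14.695

18.2597 psi


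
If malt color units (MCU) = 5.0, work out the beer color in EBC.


SRM = 1.4922·MCU^0.6859;  EBC = SRM·1.97
SRM = 1.4922·5.0^0.6859 = 4.5004
EBC = 4.5004·1.97

8.8658 EBC


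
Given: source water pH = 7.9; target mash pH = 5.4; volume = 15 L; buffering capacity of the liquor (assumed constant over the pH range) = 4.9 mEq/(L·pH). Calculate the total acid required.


acid = buffering capacity · (pH_source − pH_target) · V
acid = 4.9 · (7.9 − 5.4) · 15

183.7500 mEq


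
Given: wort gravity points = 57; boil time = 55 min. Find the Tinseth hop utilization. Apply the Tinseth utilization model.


U = 1.65·0.000125^(GP/1000) · (1 − e^(−0.04·t))/4.15
bigness = 1.65·0.000125^(57/1000) = 0.9886
boil_factor = (1 − e^(−0.04·55))/4.15 = 0.2143
U = 0.9886 · 0.2143

0.2118


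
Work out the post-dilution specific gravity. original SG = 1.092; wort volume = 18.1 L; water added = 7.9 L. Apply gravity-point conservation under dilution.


SG_new = 1 + (SG_old − 1)·V_old/(V_old + V_water)
pts = (1.092 − 1)·1000·18.1/(18.1 + 7.9) = 64.0462
SG_new = 1 + 64.0462/1000

1.0640
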